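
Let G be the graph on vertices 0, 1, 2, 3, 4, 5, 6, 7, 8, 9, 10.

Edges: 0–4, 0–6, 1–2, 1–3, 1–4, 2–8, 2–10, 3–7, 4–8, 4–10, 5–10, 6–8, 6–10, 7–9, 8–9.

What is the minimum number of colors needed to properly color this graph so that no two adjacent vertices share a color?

2

5 and 10 are adjacent, so at least 2 colors are needed.
2 colors suffice: color a → {0, 1, 7, 8, 10}; color b → {2, 3, 4, 5, 6, 9}. Each edge has distinct colors on its endpoints.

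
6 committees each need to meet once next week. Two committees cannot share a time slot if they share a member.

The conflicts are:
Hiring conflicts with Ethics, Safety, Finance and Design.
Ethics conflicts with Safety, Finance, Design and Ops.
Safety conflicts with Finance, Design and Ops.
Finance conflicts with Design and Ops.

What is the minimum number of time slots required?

Hiring, Ethics, Safety, Finance, Design pairwise conflict, so at least 5 time slots are needed.
5 time slots suffice: time slot 1 → {Finance}; time slot 2 → {Ethics}; time slot 3 → {Safety}; time slot 4 → {Design, Ops}; time slot 5 → {Hiring}. No two conflicting committees share a time slot.

5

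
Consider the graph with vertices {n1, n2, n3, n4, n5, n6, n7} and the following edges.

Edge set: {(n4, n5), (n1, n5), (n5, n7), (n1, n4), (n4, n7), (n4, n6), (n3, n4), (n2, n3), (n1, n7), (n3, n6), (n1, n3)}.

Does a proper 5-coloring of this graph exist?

Yes

The chromatic number is 4. n1, n4, n5, n7 are pairwise adjacent (a clique of size 4), so at least 4 colors are needed.
A valid assignment using 4 colors: n1=2, n2=1, n3=3, n4=1, n5=3, n6=2, n7=4.
Since 5 ≥ 4, a proper 5-coloring certainly exists.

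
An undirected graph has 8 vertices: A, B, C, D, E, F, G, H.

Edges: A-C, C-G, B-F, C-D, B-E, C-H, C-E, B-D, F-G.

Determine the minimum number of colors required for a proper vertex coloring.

3

The cycle C-E-B-F-G-C has odd length 5, so it cannot be 2-colored; at least 3 colors are needed.
3 colors suffice: A=blue, B=red, C=red, D=blue, E=blue, F=green, G=blue, H=blue. Every edge joins two different colors.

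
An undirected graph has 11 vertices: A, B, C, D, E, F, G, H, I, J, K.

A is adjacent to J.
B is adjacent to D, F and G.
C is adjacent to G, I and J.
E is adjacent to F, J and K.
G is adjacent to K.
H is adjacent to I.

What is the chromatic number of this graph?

3

The cycle G-K-E-J-C-G has odd length 5, so it cannot be 2-colored; at least 3 colors are needed.
A valid assignment using 3 colors: A=1, B=2, C=2, D=1, E=1, F=3, G=1, H=2, I=1, J=3, K=2. No two adjacent vertices share a color.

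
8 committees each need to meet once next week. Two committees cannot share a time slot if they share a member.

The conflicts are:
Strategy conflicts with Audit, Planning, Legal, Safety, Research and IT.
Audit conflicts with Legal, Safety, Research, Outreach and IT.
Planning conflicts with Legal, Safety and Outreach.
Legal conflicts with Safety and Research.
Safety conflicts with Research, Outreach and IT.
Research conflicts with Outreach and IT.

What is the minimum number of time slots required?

5

Strategy, Audit, Legal, Safety, Research all conflict with each other, so at least 5 time slots are needed.
A valid assignment using 5 time slots: Strategy=2, Audit=4, Planning=3, Legal=5, Safety=1, Research=3, Outreach=2, IT=5. No two conflicting committees share a time slot.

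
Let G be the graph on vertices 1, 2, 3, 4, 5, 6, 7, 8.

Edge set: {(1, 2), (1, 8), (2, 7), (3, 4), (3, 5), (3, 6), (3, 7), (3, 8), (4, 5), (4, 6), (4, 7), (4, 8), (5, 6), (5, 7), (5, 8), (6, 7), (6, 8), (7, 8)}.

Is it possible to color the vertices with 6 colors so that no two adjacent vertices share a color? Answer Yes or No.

Yes

The chromatic number is 6. 3, 4, 5, 6, 7, 8 are mutually adjacent (a clique of size 6), so at least 6 colors are needed.
A valid assignment using 6 colors: 1=red, 2=blue, 3=purple, 4=green, 5=orange, 6=yellow, 7=red, 8=blue.
That is already a proper 6-coloring.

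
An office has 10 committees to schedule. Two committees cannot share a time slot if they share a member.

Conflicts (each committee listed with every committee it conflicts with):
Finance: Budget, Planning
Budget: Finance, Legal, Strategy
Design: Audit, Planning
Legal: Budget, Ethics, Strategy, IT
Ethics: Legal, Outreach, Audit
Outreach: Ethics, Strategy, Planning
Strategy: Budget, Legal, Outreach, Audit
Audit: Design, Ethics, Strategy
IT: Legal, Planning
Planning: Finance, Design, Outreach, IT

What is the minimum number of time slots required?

3

Budget, Legal, Strategy pairwise conflict, so at least 3 time slots are needed.
3 time slots suffice: time slot 1 → {Ethics, Strategy, Planning}; time slot 2 → {Finance, Legal, Outreach, Audit}; time slot 3 → {Budget, Design, IT}. No two conflicting committees share a time slot.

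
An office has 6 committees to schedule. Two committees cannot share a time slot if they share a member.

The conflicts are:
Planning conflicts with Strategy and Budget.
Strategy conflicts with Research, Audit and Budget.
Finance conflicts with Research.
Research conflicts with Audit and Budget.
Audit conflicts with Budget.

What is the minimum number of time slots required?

4

Strategy, Research, Audit, Budget all conflict with each other, so at least 4 time slots are needed.
4 time slots suffice: time slot 1 → {Strategy, Finance}; time slot 2 → {Planning, Research}; time slot 3 → {Budget}; time slot 4 → {Audit}. Each listed conflict is separated.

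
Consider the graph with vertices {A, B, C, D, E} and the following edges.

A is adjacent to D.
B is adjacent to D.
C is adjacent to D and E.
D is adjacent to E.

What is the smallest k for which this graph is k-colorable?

3

C, D, E are pairwise adjacent, so at least 3 colors are needed.
3 colors suffice: color 1 → {D}; color 2 → {A, B, C}; color 3 → {E}. No two adjacent vertices share a color.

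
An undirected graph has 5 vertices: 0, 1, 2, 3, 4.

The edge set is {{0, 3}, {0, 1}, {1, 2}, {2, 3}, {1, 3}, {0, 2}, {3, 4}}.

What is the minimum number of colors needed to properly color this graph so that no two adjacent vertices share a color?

4

0, 1, 2, 3 form a clique, so at least 4 colors are needed.
One proper 4-coloring: 0=blue, 1=yellow, 2=green, 3=red, 4=blue. Each edge has distinct colors on its endpoints.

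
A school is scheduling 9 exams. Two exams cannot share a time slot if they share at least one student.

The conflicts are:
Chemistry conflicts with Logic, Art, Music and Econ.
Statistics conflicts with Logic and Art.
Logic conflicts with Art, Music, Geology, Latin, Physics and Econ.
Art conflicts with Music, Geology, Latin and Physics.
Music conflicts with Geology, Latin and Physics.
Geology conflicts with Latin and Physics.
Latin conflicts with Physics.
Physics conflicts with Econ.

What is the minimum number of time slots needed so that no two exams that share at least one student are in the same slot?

Logic, Art, Music, Geology, Latin, Physics all conflict with each other, so at least 6 time slots are needed.
6 time slots suffice: Chemistry=3, Statistics=3, Logic=1, Art=2, Music=4, Geology=6, Latin=5, Physics=3, Econ=2. No two conflicting exams share a time slot.

6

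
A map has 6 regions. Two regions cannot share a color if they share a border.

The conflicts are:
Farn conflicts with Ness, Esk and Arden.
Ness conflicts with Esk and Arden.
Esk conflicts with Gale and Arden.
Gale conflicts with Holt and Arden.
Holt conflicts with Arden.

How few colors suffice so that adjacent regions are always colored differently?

Farn, Ness, Esk, Arden pairwise conflict, so at least 4 colors are needed.
4 colors suffice: Farn=3, Ness=4, Esk=2, Gale=3, Holt=2, Arden=1. Each listed conflict is separated.

4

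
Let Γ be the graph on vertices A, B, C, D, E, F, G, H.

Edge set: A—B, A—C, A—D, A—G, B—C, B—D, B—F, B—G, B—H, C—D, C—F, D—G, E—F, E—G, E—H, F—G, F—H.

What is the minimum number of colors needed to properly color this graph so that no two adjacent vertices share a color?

A, B, C, D are mutually adjacent (a clique of size 4), so at least 4 colors are needed.
4 colors suffice: A=blue, B=red, C=green, D=yellow, E=red, F=blue, G=green, H=green. Each edge has distinct colors on its endpoints.

4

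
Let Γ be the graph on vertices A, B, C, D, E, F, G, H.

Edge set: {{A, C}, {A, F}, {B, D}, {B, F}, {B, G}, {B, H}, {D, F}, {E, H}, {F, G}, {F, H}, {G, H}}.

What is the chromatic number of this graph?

B, F, G, H are pairwise adjacent (a clique of size 4), so at least 4 colors are needed.
4 colors suffice: color 1 → {C, E, F}; color 2 → {A, B}; color 3 → {D, H}; color 4 → {G}. Every edge joins two different colors.

4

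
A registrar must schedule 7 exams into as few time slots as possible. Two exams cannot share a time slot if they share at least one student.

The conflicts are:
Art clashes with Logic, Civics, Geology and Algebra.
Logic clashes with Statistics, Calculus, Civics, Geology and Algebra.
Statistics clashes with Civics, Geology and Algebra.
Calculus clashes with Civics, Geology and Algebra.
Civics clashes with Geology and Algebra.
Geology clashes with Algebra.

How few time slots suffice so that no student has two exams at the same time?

Logic, Calculus, Civics, Geology, Algebra all conflict with each other, so at least 5 time slots are needed.
5 time slots suffice: time slot 1 → {Geology}; time slot 2 → {Logic}; time slot 3 → {Algebra}; time slot 4 → {Civics}; time slot 5 → {Art, Statistics, Calculus}. Each listed conflict is separated.

5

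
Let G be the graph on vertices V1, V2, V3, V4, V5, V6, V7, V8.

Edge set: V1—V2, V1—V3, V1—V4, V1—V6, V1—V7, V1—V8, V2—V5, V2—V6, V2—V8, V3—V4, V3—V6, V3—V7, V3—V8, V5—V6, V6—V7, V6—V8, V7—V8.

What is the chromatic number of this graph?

V1, V3, V6, V7, V8 form a clique, so at least 5 colors are needed.
A valid assignment using 5 colors: V1=R, V2=Y, V3=Y, V4=B, V5=R, V6=B, V7=P, V8=G. Every edge joins two different colors.

5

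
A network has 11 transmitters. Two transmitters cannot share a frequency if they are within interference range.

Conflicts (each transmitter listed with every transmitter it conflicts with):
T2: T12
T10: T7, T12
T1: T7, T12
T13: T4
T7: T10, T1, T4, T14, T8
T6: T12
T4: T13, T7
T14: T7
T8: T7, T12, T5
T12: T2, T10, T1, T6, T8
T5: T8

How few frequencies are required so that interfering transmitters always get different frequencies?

2

T6 and T12 conflict, so at least 2 frequencies are needed.
2 frequencies suffice: frequency 1 → {T13, T7, T12, T5}; frequency 2 → {T2, T10, T1, T6, T4, T14, T8}. Every pair that conflicts lands in different frequencies.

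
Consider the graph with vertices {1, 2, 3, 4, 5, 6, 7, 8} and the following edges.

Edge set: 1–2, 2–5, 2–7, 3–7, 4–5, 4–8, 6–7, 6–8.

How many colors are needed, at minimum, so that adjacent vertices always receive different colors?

2

4 and 5 are adjacent, so at least 2 colors are needed.
2 colors suffice: 1=blue, 2=red, 3=red, 4=red, 5=blue, 6=red, 7=blue, 8=blue. No two adjacent vertices share a color.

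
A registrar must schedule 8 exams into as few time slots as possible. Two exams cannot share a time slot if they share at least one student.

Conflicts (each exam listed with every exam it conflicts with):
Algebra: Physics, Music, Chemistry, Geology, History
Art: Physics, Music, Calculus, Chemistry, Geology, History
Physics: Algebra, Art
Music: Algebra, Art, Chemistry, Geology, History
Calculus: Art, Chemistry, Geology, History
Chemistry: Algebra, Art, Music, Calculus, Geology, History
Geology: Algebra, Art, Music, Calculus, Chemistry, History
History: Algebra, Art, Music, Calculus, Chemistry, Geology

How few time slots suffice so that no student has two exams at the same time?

Art, Calculus, Chemistry, Geology, History all conflict with each other, so at least 5 time slots are needed.
Using 5 time slots: Algebra=2, Art=2, Physics=1, Music=5, Calculus=5, Chemistry=3, Geology=4, History=1. Each listed conflict is separated.

5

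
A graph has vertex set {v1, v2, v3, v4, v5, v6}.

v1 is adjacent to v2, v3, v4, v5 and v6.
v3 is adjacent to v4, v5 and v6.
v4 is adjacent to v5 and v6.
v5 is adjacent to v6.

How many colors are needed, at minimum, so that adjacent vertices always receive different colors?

v1, v3, v4, v5, v6 are pairwise adjacent (a clique of size 5), so at least 5 colors are needed.
5 colors suffice: color 1 → {v1}; color 2 → {v2, v6}; color 3 → {v3}; color 4 → {v5}; color 5 → {v4}. Every edge joins two different colors.

5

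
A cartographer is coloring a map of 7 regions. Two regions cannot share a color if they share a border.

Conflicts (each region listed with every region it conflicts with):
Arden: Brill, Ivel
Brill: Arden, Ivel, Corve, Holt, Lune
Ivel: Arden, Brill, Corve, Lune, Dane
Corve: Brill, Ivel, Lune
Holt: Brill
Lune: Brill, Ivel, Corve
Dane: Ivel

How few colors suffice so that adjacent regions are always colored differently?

4

Brill, Ivel, Corve, Lune pairwise conflict, so at least 4 colors are needed.
4 colors suffice: color 1 → {Brill, Dane}; color 2 → {Ivel, Holt}; color 3 → {Arden, Corve}; color 4 → {Lune}. Each listed conflict is separated.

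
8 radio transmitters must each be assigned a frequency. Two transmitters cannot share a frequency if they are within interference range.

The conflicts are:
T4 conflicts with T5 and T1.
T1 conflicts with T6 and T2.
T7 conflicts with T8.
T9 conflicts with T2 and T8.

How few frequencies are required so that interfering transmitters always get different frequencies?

2

T9 and T8 conflict, so at least 2 frequencies are needed.
A valid assignment using 2 frequencies: T4=2, T5=1, T1=1, T7=1, T9=1, T6=2, T2=2, T8=2. Each listed conflict is separated.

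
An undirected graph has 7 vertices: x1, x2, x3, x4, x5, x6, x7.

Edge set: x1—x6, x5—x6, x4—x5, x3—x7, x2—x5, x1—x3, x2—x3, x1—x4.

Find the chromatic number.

3

The cycle x5-x2-x3-x1-x4-x5 has odd length 5, so it cannot be 2-colored; at least 3 colors are needed.
3 colors suffice: color red → {x3, x5}; color blue → {x1, x2, x7}; color green → {x4, x6}. Each edge has distinct colors on its endpoints.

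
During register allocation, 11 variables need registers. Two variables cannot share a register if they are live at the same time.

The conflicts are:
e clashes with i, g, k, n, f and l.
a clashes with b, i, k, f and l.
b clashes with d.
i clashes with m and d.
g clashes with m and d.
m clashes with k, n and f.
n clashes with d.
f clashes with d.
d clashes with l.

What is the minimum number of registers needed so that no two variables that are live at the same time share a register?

2

a and l conflict, so at least 2 registers are needed.
Using 2 registers: e=1, a=1, b=2, i=2, g=2, m=1, k=2, n=2, f=2, d=1, l=2. Each listed conflict is separated.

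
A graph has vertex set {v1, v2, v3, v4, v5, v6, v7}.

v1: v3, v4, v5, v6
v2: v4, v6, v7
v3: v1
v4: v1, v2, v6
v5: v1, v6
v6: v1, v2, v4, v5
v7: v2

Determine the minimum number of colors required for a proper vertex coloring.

3

v2, v4, v6 form a triangle, so at least 3 colors are needed.
3 colors suffice: v1=red, v2=red, v3=blue, v4=green, v5=green, v6=blue, v7=blue. Each edge has distinct colors on its endpoints.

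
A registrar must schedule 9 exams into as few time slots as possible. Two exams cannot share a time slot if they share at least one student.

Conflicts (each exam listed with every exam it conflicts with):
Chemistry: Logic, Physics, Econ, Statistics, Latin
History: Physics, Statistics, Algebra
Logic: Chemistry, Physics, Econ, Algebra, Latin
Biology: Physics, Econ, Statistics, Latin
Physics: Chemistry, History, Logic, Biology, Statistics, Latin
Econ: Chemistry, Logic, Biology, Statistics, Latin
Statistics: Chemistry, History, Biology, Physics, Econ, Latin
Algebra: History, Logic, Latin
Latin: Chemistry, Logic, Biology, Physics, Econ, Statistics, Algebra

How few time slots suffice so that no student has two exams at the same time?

4

Chemistry, Logic, Econ, Latin pairwise conflict, so at least 4 time slots are needed.
4 time slots suffice: Chemistry=4, History=1, Logic=3, Biology=4, Physics=2, Econ=2, Statistics=3, Algebra=2, Latin=1. Each listed conflict is separated.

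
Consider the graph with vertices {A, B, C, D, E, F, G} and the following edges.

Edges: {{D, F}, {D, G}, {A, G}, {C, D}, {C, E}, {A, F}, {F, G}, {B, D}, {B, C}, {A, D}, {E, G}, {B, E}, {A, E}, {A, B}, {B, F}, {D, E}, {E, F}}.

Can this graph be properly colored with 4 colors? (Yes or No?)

No

A, B, D, E, F are pairwise adjacent (a clique of size 5), so at least 5 colors are needed.
So 4 colors are not enough.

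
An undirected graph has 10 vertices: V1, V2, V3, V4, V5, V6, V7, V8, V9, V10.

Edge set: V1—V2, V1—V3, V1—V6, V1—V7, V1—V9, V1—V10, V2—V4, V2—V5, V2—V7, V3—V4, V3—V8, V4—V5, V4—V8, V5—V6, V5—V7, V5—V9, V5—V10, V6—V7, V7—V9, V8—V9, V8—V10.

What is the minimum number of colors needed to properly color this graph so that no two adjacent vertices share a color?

3

V3, V4, V8 are pairwise adjacent, so at least 3 colors are needed.
3 colors suffice: color R → {V1, V5, V8}; color B → {V4, V7, V10}; color G → {V2, V3, V6, V9}. Every edge joins two different colors.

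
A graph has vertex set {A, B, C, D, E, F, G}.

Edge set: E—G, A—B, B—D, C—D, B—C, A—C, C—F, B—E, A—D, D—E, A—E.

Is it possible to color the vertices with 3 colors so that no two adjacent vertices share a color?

No

A, B, C, D are mutually adjacent (a clique of size 4), so at least 4 colors are needed.
So 3 colors are not enough.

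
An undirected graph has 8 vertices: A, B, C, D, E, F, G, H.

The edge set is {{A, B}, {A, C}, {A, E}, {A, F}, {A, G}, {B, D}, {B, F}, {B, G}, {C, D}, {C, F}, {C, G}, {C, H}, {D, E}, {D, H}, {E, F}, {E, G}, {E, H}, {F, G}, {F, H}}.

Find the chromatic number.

A, E, F, G form a clique, so at least 4 colors are needed.
One proper 4-coloring: A=3, B=4, C=4, D=1, E=4, F=1, G=2, H=2. No two adjacent vertices share a color.

4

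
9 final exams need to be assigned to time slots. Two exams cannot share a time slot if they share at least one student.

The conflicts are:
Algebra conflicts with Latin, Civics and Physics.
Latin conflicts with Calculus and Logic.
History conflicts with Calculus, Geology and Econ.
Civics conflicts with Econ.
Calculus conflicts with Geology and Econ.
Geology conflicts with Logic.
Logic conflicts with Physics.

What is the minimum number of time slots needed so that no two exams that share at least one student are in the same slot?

3

History, Calculus, Econ all conflict with each other, so at least 3 time slots are needed.
Using 3 time slots: Algebra=1, Latin=2, History=2, Civics=2, Calculus=1, Geology=3, Logic=1, Econ=3, Physics=2. Every pair that conflicts lands in different time slots.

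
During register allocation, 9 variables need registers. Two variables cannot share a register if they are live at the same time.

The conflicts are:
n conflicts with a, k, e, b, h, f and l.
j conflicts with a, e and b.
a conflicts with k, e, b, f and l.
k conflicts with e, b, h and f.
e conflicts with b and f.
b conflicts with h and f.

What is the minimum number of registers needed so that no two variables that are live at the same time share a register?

n, a, k, e, b, f pairwise conflict, so at least 6 registers are needed.
6 registers suffice: register 1 → {n, j}; register 2 → {b, l}; register 3 → {a, h}; register 4 → {e}; register 5 → {k}; register 6 → {f}. Every pair that conflicts lands in different registers.

6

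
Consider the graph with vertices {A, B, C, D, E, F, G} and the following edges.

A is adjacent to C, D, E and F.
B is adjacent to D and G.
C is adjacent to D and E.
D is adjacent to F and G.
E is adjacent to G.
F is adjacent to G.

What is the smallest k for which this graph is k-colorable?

A, C, E form a triangle, so at least 3 colors are needed.
A valid assignment using 3 colors: A=2, B=3, C=3, D=1, E=1, F=3, G=2. No two adjacent vertices share a color.

3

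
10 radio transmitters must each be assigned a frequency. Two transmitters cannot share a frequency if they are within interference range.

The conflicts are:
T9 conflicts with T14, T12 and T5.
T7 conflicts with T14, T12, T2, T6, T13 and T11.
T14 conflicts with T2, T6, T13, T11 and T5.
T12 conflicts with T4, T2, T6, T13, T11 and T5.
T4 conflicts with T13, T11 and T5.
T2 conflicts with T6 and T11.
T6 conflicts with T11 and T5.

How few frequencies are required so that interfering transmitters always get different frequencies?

T7, T14, T2, T6, T11 are mutually in conflict, so at least 5 frequencies are needed.
Using 5 frequencies: T9=3, T7=2, T14=1, T12=1, T4=5, T2=5, T6=3, T13=3, T11=4, T5=2. Each listed conflict is separated.

5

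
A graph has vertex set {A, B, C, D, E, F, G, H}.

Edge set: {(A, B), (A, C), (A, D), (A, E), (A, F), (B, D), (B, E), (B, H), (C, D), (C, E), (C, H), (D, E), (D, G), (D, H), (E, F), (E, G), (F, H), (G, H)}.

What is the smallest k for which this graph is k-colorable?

4

A, B, D, E form a clique, so at least 4 colors are needed.
One proper 4-coloring: A=green, B=yellow, C=yellow, D=blue, E=red, F=blue, G=green, H=red. No two adjacent vertices share a color.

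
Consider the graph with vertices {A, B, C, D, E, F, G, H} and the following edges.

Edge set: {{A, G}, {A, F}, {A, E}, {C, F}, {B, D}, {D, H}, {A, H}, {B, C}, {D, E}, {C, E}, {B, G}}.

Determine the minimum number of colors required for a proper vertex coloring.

The cycle H-D-B-G-A-H has odd length 5, so it cannot be 2-colored; at least 3 colors are needed.
3 colors suffice: A=1, B=1, C=3, D=3, E=2, F=2, G=2, H=2. Each edge has distinct colors on its endpoints.

3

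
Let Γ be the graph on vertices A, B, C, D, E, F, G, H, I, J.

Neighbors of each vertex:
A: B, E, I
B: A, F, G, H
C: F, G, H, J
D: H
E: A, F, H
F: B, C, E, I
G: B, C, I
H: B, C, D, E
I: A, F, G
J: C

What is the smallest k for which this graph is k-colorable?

G and I are adjacent, so at least 2 colors are needed.
2 colors suffice: color 1 → {A, F, G, H, J}; color 2 → {B, C, D, E, I}. No two adjacent vertices share a color.

2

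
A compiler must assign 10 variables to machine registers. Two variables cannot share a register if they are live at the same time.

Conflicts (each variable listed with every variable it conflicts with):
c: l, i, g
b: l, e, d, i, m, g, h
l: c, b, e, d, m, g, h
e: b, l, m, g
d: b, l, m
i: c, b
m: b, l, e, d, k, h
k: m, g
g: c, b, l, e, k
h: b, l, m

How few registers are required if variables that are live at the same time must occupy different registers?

4

b, l, e, g are mutually in conflict, so at least 4 registers are needed.
4 registers suffice: register 1 → {l, i, k}; register 2 → {c, b}; register 3 → {m, g}; register 4 → {e, d, h}. No two conflicting variables share a register.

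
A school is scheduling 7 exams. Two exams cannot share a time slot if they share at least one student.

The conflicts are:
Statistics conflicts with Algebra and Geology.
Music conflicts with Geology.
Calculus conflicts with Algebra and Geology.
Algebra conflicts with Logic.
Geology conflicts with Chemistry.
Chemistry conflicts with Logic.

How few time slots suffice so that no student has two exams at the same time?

The cycle Logic-Chemistry-Geology-Calculus-Algebra-Logic has odd length 5, so it cannot be 2-colored; at least 3 time slots are needed.
3 time slots suffice: time slot 1 → {Algebra, Geology}; time slot 2 → {Statistics, Music, Calculus, Chemistry}; time slot 3 → {Logic}. No two conflicting exams share a time slot.

3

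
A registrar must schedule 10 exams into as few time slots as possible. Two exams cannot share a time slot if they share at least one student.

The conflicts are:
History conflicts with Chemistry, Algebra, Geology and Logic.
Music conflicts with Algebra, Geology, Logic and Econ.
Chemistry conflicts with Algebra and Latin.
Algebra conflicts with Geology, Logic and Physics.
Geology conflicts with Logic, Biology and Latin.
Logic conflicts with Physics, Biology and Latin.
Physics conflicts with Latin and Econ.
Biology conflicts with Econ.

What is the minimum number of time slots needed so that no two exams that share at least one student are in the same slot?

4

History, Algebra, Geology, Logic are mutually in conflict, so at least 4 time slots are needed.
4 time slots suffice: History=4, Music=4, Chemistry=1, Algebra=3, Geology=2, Logic=1, Physics=2, Biology=3, Latin=3, Econ=1. Each listed conflict is separated.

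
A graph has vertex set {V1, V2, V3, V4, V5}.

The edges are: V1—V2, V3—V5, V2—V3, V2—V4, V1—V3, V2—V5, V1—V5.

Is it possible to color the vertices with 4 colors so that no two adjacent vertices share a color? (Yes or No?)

The chromatic number is 4. V1, V2, V3, V5 form a clique, so at least 4 colors are needed.
4 colors suffice: color 1 → {V2}; color 2 → {V1, V4}; color 3 → {V3}; color 4 → {V5}.
That is already a proper 4-coloring.

Yes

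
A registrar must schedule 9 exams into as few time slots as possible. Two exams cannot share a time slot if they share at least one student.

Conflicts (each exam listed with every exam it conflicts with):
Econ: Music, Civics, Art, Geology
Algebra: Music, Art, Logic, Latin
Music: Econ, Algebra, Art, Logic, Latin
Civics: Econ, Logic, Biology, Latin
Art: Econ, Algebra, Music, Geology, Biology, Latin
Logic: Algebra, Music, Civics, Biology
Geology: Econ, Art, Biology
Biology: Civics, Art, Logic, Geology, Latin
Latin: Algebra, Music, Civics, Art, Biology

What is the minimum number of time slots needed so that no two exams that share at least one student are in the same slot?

4

Algebra, Music, Art, Latin all conflict with each other, so at least 4 time slots are needed.
4 time slots suffice: time slot 1 → {Civics, Art}; time slot 2 → {Music, Biology}; time slot 3 → {Econ, Logic, Latin}; time slot 4 → {Algebra, Geology}. Each listed conflict is separated.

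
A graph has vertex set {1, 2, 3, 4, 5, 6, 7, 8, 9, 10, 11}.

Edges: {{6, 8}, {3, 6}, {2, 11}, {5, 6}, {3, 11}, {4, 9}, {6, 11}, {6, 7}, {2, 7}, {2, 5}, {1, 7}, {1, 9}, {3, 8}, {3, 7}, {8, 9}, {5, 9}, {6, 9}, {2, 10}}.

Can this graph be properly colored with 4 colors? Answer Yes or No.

The chromatic number is 3. 3, 6, 7 are mutually adjacent, so at least 3 colors are needed.
3 colors suffice: color a → {1, 2, 4, 6}; color b → {3, 9, 10}; color c → {5, 7, 8, 11}.
Since 4 ≥ 3, a proper 4-coloring certainly exists.

Yes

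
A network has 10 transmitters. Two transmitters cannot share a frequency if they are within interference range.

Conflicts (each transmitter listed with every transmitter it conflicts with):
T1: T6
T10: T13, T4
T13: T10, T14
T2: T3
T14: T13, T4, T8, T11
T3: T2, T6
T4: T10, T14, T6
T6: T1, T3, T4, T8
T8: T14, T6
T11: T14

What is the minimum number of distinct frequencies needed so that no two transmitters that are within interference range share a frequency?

2

T14 and T8 conflict, so at least 2 frequencies are needed.
2 frequencies suffice: T1=2, T10=1, T13=2, T2=1, T14=1, T3=2, T4=2, T6=1, T8=2, T11=2. Every pair that conflicts lands in different frequencies.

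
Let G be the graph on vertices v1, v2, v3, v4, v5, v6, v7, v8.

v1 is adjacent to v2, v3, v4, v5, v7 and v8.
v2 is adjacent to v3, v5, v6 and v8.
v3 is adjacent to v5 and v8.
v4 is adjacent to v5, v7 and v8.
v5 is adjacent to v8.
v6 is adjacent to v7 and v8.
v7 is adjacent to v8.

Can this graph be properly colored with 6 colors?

The chromatic number is 5. v1, v2, v3, v5, v8 are mutually adjacent (a clique of size 5), so at least 5 colors are needed.
A valid assignment using 5 colors: v1=2, v2=3, v3=5, v4=3, v5=4, v6=2, v7=4, v8=1.
Since 6 ≥ 5, a proper 6-coloring certainly exists.

Yes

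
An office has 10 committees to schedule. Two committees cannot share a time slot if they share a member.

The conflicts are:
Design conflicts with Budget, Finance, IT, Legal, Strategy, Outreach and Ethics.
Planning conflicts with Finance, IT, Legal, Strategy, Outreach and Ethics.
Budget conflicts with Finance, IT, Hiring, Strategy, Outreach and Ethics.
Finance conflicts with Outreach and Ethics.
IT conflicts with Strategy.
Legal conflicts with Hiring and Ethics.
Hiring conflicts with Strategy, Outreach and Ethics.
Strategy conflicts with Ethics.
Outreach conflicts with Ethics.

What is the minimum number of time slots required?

5

Design, Budget, Finance, Outreach, Ethics are mutually in conflict, so at least 5 time slots are needed.
5 time slots suffice: time slot 1 → {IT, Ethics}; time slot 2 → {Design, Planning, Hiring}; time slot 3 → {Budget, Legal}; time slot 4 → {Strategy, Outreach}; time slot 5 → {Finance}. No two conflicting committees share a time slot.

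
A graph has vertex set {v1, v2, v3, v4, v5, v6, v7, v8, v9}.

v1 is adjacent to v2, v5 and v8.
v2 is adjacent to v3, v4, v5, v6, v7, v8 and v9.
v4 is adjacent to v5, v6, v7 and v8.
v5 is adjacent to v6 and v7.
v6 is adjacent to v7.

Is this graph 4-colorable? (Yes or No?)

No

v2, v4, v5, v6, v7 form a clique, so at least 5 colors are needed.
So 4 colors are not enough.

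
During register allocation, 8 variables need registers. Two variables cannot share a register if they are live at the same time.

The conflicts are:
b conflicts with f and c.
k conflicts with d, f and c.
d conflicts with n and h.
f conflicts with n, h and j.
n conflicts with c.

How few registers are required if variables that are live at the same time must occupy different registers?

2

k and c conflict, so at least 2 registers are needed.
2 registers suffice: register 1 → {d, f, c}; register 2 → {b, k, n, h, j}. Each listed conflict is separated.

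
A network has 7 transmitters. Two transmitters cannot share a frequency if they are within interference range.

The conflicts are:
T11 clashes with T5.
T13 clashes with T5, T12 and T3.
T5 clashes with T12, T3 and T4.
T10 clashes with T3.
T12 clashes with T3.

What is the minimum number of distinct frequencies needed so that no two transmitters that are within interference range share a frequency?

T13, T5, T12, T3 pairwise conflict, so at least 4 frequencies are needed.
Using 4 frequencies: T11=2, T13=3, T5=1, T10=1, T12=4, T3=2, T4=2. Every pair that conflicts lands in different frequencies.

4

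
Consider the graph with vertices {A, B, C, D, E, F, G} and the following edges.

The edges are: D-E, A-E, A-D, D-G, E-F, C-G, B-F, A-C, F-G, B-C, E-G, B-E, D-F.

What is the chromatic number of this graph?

D, E, F, G form a clique, so at least 4 colors are needed.
4 colors suffice: A=3, B=2, C=1, D=2, E=1, F=3, G=4. No two adjacent vertices share a color.

4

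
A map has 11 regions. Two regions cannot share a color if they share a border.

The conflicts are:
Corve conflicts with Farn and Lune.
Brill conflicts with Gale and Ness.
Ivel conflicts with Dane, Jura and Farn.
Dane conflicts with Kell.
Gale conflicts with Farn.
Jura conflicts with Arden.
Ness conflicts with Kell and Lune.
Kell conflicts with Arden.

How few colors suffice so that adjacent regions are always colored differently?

The cycle Dane-Kell-Arden-Jura-Ivel-Dane has odd length 5, so it cannot be 2-colored; at least 3 colors are needed.
A valid assignment using 3 colors: Corve=3, Brill=3, Ivel=2, Dane=1, Gale=2, Jura=3, Ness=1, Kell=2, Farn=1, Arden=1, Lune=2. Every pair that conflicts lands in different colors.

3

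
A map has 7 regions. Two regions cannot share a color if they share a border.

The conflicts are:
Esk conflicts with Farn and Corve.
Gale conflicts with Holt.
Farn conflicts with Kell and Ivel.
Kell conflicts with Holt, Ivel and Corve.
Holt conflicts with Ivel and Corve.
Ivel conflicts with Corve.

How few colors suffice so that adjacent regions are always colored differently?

Kell, Holt, Ivel, Corve all conflict with each other, so at least 4 colors are needed.
4 colors suffice: color 1 → {Esk, Gale, Ivel}; color 2 → {Kell}; color 3 → {Farn, Corve}; color 4 → {Holt}. Every pair that conflicts lands in different colors.

4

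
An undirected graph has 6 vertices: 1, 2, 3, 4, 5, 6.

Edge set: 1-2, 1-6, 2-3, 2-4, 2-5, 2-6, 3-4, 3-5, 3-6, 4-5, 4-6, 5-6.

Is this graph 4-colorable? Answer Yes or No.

No

2, 3, 4, 5, 6 are pairwise adjacent (a clique of size 5), so at least 5 colors are needed.
So 4 colors are not enough.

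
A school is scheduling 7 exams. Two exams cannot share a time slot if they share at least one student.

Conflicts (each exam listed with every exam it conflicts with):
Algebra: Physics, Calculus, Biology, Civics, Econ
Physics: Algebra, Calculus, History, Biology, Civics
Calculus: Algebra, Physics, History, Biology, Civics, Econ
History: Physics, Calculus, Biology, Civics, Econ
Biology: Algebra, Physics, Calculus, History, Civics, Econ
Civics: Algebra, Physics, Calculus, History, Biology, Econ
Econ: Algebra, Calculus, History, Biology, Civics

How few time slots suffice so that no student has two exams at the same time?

Algebra, Calculus, Biology, Civics, Econ are mutually in conflict, so at least 5 time slots are needed.
5 time slots suffice: time slot 1 → {Biology}; time slot 2 → {Civics}; time slot 3 → {Calculus}; time slot 4 → {Algebra, History}; time slot 5 → {Physics, Econ}. Each listed conflict is separated.

5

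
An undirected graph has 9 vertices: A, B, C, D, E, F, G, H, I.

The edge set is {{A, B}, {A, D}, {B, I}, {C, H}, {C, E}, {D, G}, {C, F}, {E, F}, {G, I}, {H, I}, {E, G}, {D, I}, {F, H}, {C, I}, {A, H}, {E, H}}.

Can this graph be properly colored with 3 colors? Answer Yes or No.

No

C, E, F, H are mutually adjacent (a clique of size 4), so at least 4 colors are needed.
So 3 colors are not enough.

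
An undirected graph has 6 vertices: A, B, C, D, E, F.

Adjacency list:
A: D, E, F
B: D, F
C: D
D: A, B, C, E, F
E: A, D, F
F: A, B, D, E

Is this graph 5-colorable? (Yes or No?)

The chromatic number is 4. A, D, E, F are mutually adjacent (a clique of size 4), so at least 4 colors are needed.
A valid assignment using 4 colors: A=4, B=3, C=2, D=1, E=3, F=2.
Since 5 ≥ 4, a proper 5-coloring certainly exists.

Yes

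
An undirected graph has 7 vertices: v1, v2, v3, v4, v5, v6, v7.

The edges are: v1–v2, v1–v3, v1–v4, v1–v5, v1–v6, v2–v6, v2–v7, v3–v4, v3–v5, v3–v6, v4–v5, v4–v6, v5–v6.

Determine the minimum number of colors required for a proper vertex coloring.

5

v1, v3, v4, v5, v6 form a clique, so at least 5 colors are needed.
A valid assignment using 5 colors: v1=1, v2=3, v3=5, v4=4, v5=3, v6=2, v7=1. Every edge joins two different colors.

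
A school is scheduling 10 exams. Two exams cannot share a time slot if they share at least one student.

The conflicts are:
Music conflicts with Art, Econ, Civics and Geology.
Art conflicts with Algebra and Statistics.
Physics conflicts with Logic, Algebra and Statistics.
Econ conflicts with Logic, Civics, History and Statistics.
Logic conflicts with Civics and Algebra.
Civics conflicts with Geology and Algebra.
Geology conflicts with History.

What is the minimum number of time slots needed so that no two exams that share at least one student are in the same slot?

3

Music, Econ, Civics pairwise conflict, so at least 3 time slots are needed.
3 time slots suffice: time slot 1 → {Econ, Geology, Algebra}; time slot 2 → {Art, Physics, Civics, History}; time slot 3 → {Music, Logic, Statistics}. No two conflicting exams share a time slot.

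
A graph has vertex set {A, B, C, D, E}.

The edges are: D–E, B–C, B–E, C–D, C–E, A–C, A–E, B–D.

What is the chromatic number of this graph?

B, C, D, E form a clique, so at least 4 colors are needed.
A valid assignment using 4 colors: A=green, B=green, C=red, D=yellow, E=blue. Every edge joins two different colors.

4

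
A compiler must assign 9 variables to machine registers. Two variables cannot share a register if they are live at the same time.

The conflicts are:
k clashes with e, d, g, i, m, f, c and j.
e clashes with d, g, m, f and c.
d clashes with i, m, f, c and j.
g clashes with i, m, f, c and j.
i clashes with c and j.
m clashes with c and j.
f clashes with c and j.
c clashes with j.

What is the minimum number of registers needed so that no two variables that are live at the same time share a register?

5

k, g, i, c, j pairwise conflict, so at least 5 registers are needed.
A valid assignment using 5 registers: k=2, e=4, d=3, g=3, i=5, m=5, f=5, c=1, j=4. No two conflicting variables share a register.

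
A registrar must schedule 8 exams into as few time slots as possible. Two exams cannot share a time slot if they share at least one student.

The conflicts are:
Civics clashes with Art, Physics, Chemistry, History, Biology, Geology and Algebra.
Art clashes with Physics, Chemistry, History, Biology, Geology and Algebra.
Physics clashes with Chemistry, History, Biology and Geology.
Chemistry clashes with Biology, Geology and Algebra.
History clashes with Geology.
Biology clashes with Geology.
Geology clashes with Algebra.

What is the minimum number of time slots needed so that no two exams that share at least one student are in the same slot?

6

Civics, Art, Physics, Chemistry, Biology, Geology pairwise conflict, so at least 6 time slots are needed.
6 time slots suffice: Civics=1, Art=2, Physics=4, Chemistry=5, History=5, Biology=6, Geology=3, Algebra=4. No two conflicting exams share a time slot.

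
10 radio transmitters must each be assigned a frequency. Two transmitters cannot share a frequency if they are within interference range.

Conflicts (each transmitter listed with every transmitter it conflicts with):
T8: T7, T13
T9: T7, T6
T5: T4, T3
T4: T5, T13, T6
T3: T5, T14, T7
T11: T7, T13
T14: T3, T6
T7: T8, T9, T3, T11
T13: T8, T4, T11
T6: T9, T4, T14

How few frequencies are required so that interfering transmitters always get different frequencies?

3

The cycle T9-T7-T3-T14-T6-T9 has odd length 5, so it cannot be 2-colored; at least 3 frequencies are needed.
3 frequencies suffice: frequency 1 → {T4, T14, T7}; frequency 2 → {T3, T13, T6}; frequency 3 → {T8, T9, T5, T11}. No two conflicting transmitters share a frequency.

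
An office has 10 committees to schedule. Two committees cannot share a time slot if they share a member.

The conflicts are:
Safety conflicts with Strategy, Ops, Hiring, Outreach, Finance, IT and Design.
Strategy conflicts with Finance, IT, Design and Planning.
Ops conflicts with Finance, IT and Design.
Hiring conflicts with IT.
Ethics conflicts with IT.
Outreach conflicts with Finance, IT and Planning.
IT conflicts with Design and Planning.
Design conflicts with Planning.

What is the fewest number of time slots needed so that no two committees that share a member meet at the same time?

Strategy, IT, Design, Planning are mutually in conflict, so at least 4 time slots are needed.
4 time slots suffice: time slot 1 → {Finance, IT}; time slot 2 → {Safety, Ethics, Planning}; time slot 3 → {Hiring, Outreach, Design}; time slot 4 → {Strategy, Ops}. No two conflicting committees share a time slot.

4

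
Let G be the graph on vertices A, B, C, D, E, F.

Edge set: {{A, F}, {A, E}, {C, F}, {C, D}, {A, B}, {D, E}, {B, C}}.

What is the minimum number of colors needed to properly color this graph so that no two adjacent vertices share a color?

3

The cycle E-A-F-C-D-E has odd length 5, so it cannot be 2-colored; at least 3 colors are needed.
3 colors suffice: color 1 → {A, C}; color 2 → {B, D, F}; color 3 → {E}. Every edge joins two different colors.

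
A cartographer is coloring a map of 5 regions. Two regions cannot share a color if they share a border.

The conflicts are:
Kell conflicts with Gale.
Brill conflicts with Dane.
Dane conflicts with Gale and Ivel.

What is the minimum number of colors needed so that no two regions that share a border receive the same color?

Dane and Gale conflict, so at least 2 colors are needed.
2 colors suffice: color 1 → {Kell, Dane}; color 2 → {Brill, Gale, Ivel}. Every pair that conflicts lands in different colors.

2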